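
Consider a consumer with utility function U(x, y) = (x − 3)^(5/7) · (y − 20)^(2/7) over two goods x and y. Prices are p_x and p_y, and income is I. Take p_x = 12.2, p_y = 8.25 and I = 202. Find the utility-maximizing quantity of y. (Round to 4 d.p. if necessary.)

y* = 20.0139

Discretionary income = 202 − 3·12.2 − 20·8.25 = 0.4; y* = 20 + 2/7·0.4/8.25 = 20.0139.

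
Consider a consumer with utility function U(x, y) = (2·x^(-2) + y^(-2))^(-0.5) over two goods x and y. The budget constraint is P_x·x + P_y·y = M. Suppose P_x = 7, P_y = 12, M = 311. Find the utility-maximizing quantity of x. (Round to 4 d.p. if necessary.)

x* = 20.7914

Numerically y/x = 0.663176, so x* = 311/(7 + 12·0.663176) = 20.7914.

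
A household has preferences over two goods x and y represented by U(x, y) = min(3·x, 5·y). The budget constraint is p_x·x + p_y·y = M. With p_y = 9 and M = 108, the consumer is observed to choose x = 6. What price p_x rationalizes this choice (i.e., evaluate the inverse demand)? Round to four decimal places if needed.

Leontief preferences: the optimum is at the kink where x/5 = y/3, i.e. y = (3/5)·x.
Budget: p_x·x + p_y·(3/5)·x = M, so (5·p_x + 3·p_y)·x = 5·M.
Demand: x*(p_x,p_y,M) = 5·M/(5·p_x + 3·p_y), y* = 3·M/(5·p_x + 3·p_y).
Set x* = 6 in the demand function and solve for p_x: p_x = 12.6.

p_x = 12.6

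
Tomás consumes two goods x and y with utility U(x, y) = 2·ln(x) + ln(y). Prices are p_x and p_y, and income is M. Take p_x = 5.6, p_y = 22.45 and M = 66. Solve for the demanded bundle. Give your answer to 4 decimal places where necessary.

x* = 7.8571, y* = 0.98

MU_x/MU_y = (2·y)/(x); tangency sets this equal to p_x/p_y.
So 2·p_y·y = p_x·x; combined with the budget, a share 2/3 of income goes to x.
Demand: x*(p_x,p_y,M) = 2/3·M/p_x and y* = 1/3·M/p_y.
At p_x=5.6, p_y=22.45, M=66: x* = 2/3·66/5.6 = 7.8571, y* = 0.98.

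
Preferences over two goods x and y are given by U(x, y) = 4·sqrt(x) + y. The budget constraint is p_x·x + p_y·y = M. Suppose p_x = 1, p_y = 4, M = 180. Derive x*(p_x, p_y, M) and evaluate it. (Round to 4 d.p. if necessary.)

Utility is quasi-linear in y; the FOC for x is 2/√x = p_x/p_y.
Thus x* = (2·p_y/p_x)² — independent of M — with the rest of income spent on y.
Plugging in: x* = (2·4/1)² = 64.

x* = 64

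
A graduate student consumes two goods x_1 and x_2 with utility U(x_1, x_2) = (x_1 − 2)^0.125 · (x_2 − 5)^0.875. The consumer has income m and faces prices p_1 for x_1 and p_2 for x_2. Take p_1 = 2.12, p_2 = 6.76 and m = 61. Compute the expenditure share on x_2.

This is Cobb-Douglas in (x_1−2, x_2−5): tangency gives 0.125·p_2·(x_2−5) = 0.875·p_1·(x_1−2).
After buying the subsistence bundle (2, 5), a share 0.125 of the remaining income goes to x_1: x_1* = 2 + 0.125·(m − 2p_1 − 5p_2)/p_1.
Discretionary income = 61 − 2·2.12 − 5·6.76 = 22.96; x_1* = 2 + 0.125·22.96/2.12 = 3.3538; x_2* = 5 + 0.875·22.96/6.76 = 7.9719.
Expenditure on x_2: 6.76·7.9719 = 53.89; share = 0.8834.

share on x_2 = 0.8834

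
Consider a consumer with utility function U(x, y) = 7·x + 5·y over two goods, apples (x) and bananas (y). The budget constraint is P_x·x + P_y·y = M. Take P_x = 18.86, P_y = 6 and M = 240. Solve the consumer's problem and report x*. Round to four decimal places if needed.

x* = 0

Perfect substitutes: compare marginal utility per dollar. 7/P_x vs 5/P_y → 0.3712 vs 0.8333.
y gives more utility per dollar, so spend all income on y: y* = M/P_y, x* = 0.
Numerically: x* = 0, y* = 40.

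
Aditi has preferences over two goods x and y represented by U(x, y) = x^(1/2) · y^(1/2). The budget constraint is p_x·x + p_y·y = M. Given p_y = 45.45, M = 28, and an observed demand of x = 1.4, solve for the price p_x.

The MRS is y/x. Set MRS = p_x/p_y.
Rearranging, p_y·y = p_x·x. Substituting into the budget gives p_x·x·(1 + 1) = M.
Demand: x*(p_x,p_y,M) = 0.5·M/p_x and y* = 0.5·M/p_y.
Set x* = 1.4 in the demand function and solve for p_x: p_x = 10.

p_x = 10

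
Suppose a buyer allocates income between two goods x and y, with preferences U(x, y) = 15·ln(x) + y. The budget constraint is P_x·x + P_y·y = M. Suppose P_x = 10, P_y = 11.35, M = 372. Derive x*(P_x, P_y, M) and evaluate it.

MU_x = 15/x, MU_y = 1. Tangency: 15/x = P_x/P_y.
So x*(P_x,P_y) = 15·P_y/P_x, independent of income; and y* = (M − 15·P_y)/P_y.
At the given prices: x* = 15·11.35/10 = 17.025.

x* = 17.025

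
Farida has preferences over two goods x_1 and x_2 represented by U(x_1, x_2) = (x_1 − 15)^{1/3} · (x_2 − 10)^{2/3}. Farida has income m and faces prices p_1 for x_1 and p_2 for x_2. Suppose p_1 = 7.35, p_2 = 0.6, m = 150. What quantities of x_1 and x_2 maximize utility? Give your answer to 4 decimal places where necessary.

x_1* = 16.5306, x_2* = 47.5

MRS = (1/2)·(x_2−10)/(x_1−15). Tangency with p_1/p_2 gives x_2−10 = 2·(p_1/p_2)·(x_1−15).
Substituting into the budget: x_1* = 15 + 1/3·(m − 15·p_1 − 10·p_2)/p_1, and x_2* = 10 + 2/3·(…)/p_2.
Discretionary income = 150 − 15·7.35 − 10·0.6 = 33.75; x_1* = 15 + 1/3·33.75/7.35 = 16.5306; x_2* = 10 + 2/3·33.75/0.6 = 47.5.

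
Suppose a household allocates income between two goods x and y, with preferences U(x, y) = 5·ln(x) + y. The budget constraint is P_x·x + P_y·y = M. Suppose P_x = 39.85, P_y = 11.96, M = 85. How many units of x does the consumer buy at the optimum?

x* = 1.5006

So x*(P_x,P_y) = 5·P_y/P_x, independent of income; and y* = (M − 5·P_y)/P_y.
At the given prices: x* = 5·11.96/39.85 = 1.5006.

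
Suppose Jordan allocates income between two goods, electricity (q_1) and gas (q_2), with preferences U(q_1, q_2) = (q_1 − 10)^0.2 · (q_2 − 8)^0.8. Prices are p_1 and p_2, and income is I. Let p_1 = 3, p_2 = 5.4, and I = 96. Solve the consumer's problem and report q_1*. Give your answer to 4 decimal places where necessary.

q_1* = 11.52

Let q_1' = q_1−10, q_2' = q_2−8. MRS = (1/4)·q_2'/q_1' = p_1/p_2.
After buying the subsistence bundle (10, 8), a share 0.2 of the remaining income goes to q_1: q_1* = 10 + 0.2·(I − 10p_1 − 8p_2)/p_1.
Discretionary income = 96 − 10·3 − 8·5.4 = 22.8; q_1* = 10 + 0.2·22.8/3 = 11.52.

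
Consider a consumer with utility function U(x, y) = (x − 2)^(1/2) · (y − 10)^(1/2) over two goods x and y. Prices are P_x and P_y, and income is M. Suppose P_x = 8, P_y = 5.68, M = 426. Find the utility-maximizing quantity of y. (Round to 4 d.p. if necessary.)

After buying the subsistence bundle (2, 10), a share 0.5 of the remaining income goes to x: x* = 2 + 0.5·(M − 2P_x − 10P_y)/P_x.
Discretionary income = 426 − 2·8 − 10·5.68 = 353.2; y* = 10 + 0.5·353.2/5.68 = 41.0915.

y* = 41.0915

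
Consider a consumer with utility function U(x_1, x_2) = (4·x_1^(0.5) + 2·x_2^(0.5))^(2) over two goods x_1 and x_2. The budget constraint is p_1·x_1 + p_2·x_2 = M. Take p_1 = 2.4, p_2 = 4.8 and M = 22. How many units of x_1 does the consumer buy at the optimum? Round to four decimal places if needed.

From the CES first-order condition, 2·(x_2/x_1)^(0.5) = p_1/p_2.
Solve for the ratio: x_2/x_1 = [(1/2)·p_1/p_2]^(2).
With the ratio pinned down, the budget gives x_1* = M/(p_1 + p_2·(x_2/x_1)) and x_2* = (x_2/x_1)·x_1*.
Numerically x_2/x_1 = 0.0625, so x_1* = 22/(2.4 + 4.8·0.0625) = 8.1481.

x_1* = 8.1481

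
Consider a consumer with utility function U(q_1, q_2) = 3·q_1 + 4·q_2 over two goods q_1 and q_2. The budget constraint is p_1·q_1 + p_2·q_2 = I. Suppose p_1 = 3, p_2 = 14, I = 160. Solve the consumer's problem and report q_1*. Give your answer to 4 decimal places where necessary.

q_1* = 53.3333

q_1 gives more utility per dollar, so spend all income on q_1: q_1* = I/p_1, q_2* = 0.
Numerically: q_1* = 53.3333, q_2* = 0.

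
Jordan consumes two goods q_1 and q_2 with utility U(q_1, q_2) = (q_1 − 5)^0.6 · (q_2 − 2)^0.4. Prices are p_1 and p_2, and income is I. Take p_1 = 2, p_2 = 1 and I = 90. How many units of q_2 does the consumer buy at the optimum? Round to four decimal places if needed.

q_2* = 33.2

This is Cobb-Douglas in (q_1−5, q_2−2): tangency gives 0.6·p_2·(q_2−2) = 0.4·p_1·(q_1−5).
Substituting into the budget: q_1* = 5 + 0.6·(I − 5·p_1 − 2·p_2)/p_1, and q_2* = 2 + 0.4·(…)/p_2.
Discretionary income = 90 − 5·2 − 2·1 = 78; q_2* = 2 + 0.4·78/1 = 33.2.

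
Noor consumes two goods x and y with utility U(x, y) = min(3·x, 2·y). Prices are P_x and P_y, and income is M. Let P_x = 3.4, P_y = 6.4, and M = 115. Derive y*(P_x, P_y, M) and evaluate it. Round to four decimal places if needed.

With perfect complements, no substitution: consume in ratio x:y = 2:3.
Budget: P_x·x + P_y·(3/2)·x = M, so (2·P_x + 3·P_y)·x = 2·M.
Demand: x*(P_x,P_y,M) = 2·M/(2·P_x + 3·P_y), y* = 3·M/(2·P_x + 3·P_y).
Here 2·3.4 + 3·6.4 = 26, giving y* = 13.2692.

y* = 13.2692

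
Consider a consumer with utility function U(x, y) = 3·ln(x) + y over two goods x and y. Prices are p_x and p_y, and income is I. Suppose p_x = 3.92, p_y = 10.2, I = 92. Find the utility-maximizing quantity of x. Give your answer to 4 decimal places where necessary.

x* = 7.8061

MU_x = 3/x, MU_y = 1. Tangency: 3/x = p_x/p_y.
So x*(p_x,p_y) = 3·p_y/p_x, independent of income; and y* = (I − 3·p_y)/p_y.
At the given prices: x* = 3·10.2/3.92 = 7.8061.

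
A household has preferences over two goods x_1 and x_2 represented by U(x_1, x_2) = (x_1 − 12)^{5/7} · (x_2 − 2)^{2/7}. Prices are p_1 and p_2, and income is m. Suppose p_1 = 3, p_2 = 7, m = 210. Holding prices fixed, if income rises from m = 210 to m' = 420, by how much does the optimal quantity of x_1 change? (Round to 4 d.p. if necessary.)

Δx_1* = 50

After buying the subsistence bundle (12, 2), a share 5/7 of the remaining income goes to x_1: x_1* = 12 + 5/7·(m − 12p_1 − 2p_2)/p_1.
Discretionary income = 210 − 12·3 − 2·7 = 160; x_1* = 12 + 5/7·160/3 = 50.0952.
At m' = 420: x_1* = 100.0952. Change: 100.0952 − 50.0952 = 50.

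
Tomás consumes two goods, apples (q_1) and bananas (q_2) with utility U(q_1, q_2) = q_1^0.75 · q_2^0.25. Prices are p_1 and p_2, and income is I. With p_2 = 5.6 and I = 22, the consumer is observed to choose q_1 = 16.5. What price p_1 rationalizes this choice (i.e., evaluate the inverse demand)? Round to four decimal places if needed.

Tangency: MRS = 3·q_2/q_1 = p_1/p_2.
So 0.75·p_2·q_2 = 0.25·p_1·q_1; combined with the budget, a share 0.75 of income goes to q_1.
Demand: q_1*(p_1,p_2,I) = 0.75·I/p_1 and q_2* = 0.25·I/p_2.
Set q_1* = 16.5 in the demand function and solve for p_1: p_1 = 1.

p_1 = 1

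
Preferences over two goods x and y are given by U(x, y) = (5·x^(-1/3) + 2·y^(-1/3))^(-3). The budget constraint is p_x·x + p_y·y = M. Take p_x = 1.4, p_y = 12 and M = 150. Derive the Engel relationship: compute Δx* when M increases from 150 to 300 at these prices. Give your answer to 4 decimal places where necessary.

Δx* = 57.5847

MRS = MU_x/MU_y = (5/2)·(y/x)^(4/3). Set equal to p_x/p_y.
Solve for the ratio: y/x = [(2/5)·p_x/p_y]^(0.75).
With the ratio pinned down, the budget gives x* = M/(p_x + p_y·(y/x)) and y* = (y/x)·x*.
Numerically y/x = 0.100405, so x* = 150/(1.4 + 12·0.100405) = 57.5847.
At M' = 300: x* = 115.1694. Change: 115.1694 − 57.5847 = 57.5847.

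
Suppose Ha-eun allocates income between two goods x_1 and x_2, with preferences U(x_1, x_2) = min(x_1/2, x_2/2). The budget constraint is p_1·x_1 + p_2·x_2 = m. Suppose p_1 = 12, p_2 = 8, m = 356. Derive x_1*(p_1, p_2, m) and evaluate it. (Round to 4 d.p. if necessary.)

Leontief preferences: the optimum is at the kink where x_1/2 = x_2/2, i.e. x_2 = x_1.
Budget: p_1·x_1 + p_2·x_1 = m, so (2·p_1 + 2·p_2)·x_1 = 2·m.
Demand: x_1*(p_1,p_2,m) = 2·m/(2·p_1 + 2·p_2), x_2* = 2·m/(2·p_1 + 2·p_2).
Here 2·12 + 2·8 = 40, giving x_1* = 17.8.

x_1* = 17.8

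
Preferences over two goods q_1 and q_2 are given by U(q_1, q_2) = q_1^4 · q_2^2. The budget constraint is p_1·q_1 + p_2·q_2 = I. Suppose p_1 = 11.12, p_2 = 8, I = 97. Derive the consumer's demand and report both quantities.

q_1* = 5.8153, q_2* = 4.0417

The MRS is 2·q_2/q_1. Set MRS = p_1/p_2.
So 4·p_2·q_2 = 2·p_1·q_1; combined with the budget, a share 2/3 of income goes to q_1.
Demand: q_1*(p_1,p_2,I) = 2/3·I/p_1 and q_2* = 1/3·I/p_2.
At p_1=11.12, p_2=8, I=97: q_1* = 2/3·97/11.12 = 5.8153, q_2* = 4.0417.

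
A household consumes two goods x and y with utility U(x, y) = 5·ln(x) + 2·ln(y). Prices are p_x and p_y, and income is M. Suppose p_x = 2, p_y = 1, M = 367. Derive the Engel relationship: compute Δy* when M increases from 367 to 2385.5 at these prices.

The MRS is (5/2)·y/x. Set MRS = p_x/p_y.
Rearranging, p_y·y = (2/5)·p_x·x. Substituting into the budget gives p_x·x·(1 + (2/5)) = M.
Demand: x*(p_x,p_y,M) = 5/7·M/p_x and y* = 2/7·M/p_y.
At p_x=2, p_y=1, M=367: y* = 2/7·367/1 = 104.8571.
At M' = 2385.5: y* = 681.5714. Change: 681.5714 − 104.8571 = 576.7143.

Δy* = 576.7143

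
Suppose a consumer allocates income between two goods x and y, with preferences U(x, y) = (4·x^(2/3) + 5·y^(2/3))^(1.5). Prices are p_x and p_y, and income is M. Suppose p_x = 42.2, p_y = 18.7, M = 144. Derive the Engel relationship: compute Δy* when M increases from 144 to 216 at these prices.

MRS = MU_x/MU_y = (4/5)·(y/x)^(1/3). Set equal to p_x/p_y.
Solve for the ratio: y/x = [(5/4)·p_x/p_y]^(3).
Substitute y = (y/x)·x into the budget: x* = M/(p_x + p_y·(y/x)).
Numerically y/x = 22.446187, so x* = 144/(42.2 + 18.7·22.446187) = 0.3117 and y* = 22.446187·0.3117 = 6.9971.
At M' = 216: y* = 10.4956. Change: 10.4956 − 6.9971 = 3.4985.

Δy* = 3.4985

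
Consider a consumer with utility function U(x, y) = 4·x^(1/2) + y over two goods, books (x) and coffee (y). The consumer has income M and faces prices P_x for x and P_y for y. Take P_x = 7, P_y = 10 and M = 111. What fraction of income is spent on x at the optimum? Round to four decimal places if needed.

share on x = 0.5148

Set MRS = P_x/P_y: 2·x^(−1/2) = P_x/P_y.
Solve: √x = 2·P_y/P_x, so x*(P_x,P_y) = (2·P_y/P_x)², and y* = (M − P_x·x*)/P_y.
Plugging in: x* = (2·10/7)² = 8.1633, y* = 5.3857.
Expenditure on x: 7·8.1633 = 57.1429; share = 0.5148.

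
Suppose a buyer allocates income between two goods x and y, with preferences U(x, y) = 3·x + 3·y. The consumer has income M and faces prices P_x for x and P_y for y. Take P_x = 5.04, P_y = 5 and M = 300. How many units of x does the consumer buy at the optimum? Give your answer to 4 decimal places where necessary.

x* = 0

y gives more utility per dollar, so spend all income on y: y* = M/P_y, x* = 0.
Numerically: x* = 0, y* = 60.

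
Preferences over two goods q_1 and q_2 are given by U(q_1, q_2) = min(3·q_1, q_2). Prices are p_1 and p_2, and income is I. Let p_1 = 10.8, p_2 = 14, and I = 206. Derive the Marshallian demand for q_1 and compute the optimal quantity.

With perfect complements, no substitution: consume in ratio q_1:q_2 = 1:3.
Budget: p_1·q_1 + p_2·3·q_1 = I, so (p_1 + 3·p_2)·q_1 = I.
Demand: q_1*(p_1,p_2,I) = I/(p_1 + 3·p_2), q_2* = 3·I/(p_1 + 3·p_2).
Here 10.8 + 3·14 = 52.8, giving q_1* = 3.9015.

q_1* = 3.9015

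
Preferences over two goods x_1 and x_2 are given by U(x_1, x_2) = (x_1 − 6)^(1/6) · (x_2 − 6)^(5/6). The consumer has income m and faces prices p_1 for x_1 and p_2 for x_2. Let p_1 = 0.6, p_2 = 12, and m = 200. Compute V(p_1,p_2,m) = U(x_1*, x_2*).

V = 10.8843

This is Cobb-Douglas in (x_1−6, x_2−6): tangency gives 1/6·p_2·(x_2−6) = 5/6·p_1·(x_1−6).
Substituting into the budget: x_1* = 6 + 1/6·(m − 6·p_1 − 6·p_2)/p_1, and x_2* = 6 + 5/6·(…)/p_2.
Discretionary income = 200 − 6·0.6 − 6·12 = 124.4; x_1* = 6 + 1/6·124.4/0.6 = 40.5556; x_2* = 6 + 5/6·124.4/12 = 14.6389.
Utility at the optimum: U(40.5556, 14.6389) = 10.8843.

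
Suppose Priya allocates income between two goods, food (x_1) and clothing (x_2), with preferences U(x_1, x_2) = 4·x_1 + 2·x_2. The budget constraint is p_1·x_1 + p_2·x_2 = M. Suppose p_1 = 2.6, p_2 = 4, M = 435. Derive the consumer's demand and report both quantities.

Linear utility — the consumer picks whichever good has higher MU/price: 4/2.6 = 1.5385 vs 2/4 = 0.5.
x_1 gives more utility per dollar, so spend all income on x_1: x_1* = M/p_1, x_2* = 0.
Numerically: x_1* = 167.3077, x_2* = 0.

x_1* = 167.3077, x_2* = 0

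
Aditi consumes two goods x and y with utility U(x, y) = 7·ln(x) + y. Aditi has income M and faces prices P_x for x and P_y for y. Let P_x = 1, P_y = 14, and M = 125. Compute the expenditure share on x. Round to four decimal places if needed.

MU_x = 7/x, MU_y = 1. Tangency: 7/x = P_x/P_y.
So x*(P_x,P_y) = 7·P_y/P_x, independent of income; and y* = (M − 7·P_y)/P_y.
At the given prices: x* = 7·14/1 = 98, and y* = 1.9286.
Expenditure on x: 1·98 = 98; share = 0.784.

share on x = 0.784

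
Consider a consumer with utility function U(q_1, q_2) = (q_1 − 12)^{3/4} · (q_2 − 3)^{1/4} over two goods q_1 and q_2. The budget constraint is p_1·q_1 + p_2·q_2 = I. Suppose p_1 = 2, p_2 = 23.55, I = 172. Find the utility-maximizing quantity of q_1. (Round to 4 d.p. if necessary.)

After buying the subsistence bundle (12, 3), a share 0.75 of the remaining income goes to q_1: q_1* = 12 + 0.75·(I − 12p_1 − 3p_2)/p_1.
Discretionary income = 172 − 12·2 − 3·23.55 = 77.35; q_1* = 12 + 0.75·77.35/2 = 41.0063.

q_1* = 41.0063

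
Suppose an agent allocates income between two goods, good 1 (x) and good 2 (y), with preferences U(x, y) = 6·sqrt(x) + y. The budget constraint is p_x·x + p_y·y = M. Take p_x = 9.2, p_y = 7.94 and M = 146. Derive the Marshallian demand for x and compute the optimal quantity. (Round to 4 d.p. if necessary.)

Plugging in: x* = (3·7.94/9.2)² = 6.7036.

x* = 6.7036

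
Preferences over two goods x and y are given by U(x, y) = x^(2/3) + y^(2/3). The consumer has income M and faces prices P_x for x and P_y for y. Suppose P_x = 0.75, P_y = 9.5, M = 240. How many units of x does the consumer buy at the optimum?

x* = 318.0179

MU_x ∝ x^(-1/3), MU_y ∝ y^(-1/3), so MRS = (y/x)^(1/3) = P_x/P_y.
Hence y/x = (P_x/P_y)^(1/(1/3)), i.e. raised to the 3 power.
Substitute y = (y/x)·x into the budget: x* = M/(P_x + P_y·(y/x)).
Numerically y/x = 0.000492, so x* = 240/(0.75 + 9.5·0.000492) = 318.0179.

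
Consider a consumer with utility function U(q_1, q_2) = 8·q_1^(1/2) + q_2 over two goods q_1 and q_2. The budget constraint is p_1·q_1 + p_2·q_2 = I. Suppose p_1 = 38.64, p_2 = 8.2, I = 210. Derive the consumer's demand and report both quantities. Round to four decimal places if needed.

q_1* = 0.7206, q_2* = 22.2143

Utility is quasi-linear in q_2; the FOC for q_1 is 4/√q_1 = p_1/p_2.
Solve: √q_1 = 4·p_2/p_1, so q_1*(p_1,p_2) = (4·p_2/p_1)², and q_2* = (I − p_1·q_1*)/p_2.
Plugging in: q_1* = (4·8.2/38.64)² = 0.7206, q_2* = 22.2143.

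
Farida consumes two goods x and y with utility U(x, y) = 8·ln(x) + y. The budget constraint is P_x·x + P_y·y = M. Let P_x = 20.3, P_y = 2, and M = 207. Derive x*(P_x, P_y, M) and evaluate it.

MU_x = 8/x, MU_y = 1. Tangency: 8/x = P_x/P_y.
So x*(P_x,P_y) = 8·P_y/P_x, independent of income; and y* = (M − 8·P_y)/P_y.
At the given prices: x* = 8·2/20.3 = 0.7882.

x* = 0.7882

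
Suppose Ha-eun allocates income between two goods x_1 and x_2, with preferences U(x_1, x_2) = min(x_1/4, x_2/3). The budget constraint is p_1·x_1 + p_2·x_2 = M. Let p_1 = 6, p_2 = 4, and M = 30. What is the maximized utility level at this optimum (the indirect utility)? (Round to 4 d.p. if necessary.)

With perfect complements, no substitution: consume in ratio x_1:x_2 = 4:3.
Budget: p_1·x_1 + p_2·(3/4)·x_1 = M, so (4·p_1 + 3·p_2)·x_1 = 4·M.
Demand: x_1*(p_1,p_2,M) = 4·M/(4·p_1 + 3·p_2), x_2* = 3·M/(4·p_1 + 3·p_2).
Here 4·6 + 3·4 = 36, giving x_1* = 3.3333 and x_2* = 2.5.
Utility at the optimum: U(3.3333, 2.5) = 0.8333.

V = 0.8333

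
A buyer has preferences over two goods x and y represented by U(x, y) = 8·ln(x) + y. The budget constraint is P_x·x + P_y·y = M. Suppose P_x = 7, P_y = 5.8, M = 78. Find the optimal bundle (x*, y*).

MU_x = 8/x, MU_y = 1. Tangency: 8/x = P_x/P_y.
So x*(P_x,P_y) = 8·P_y/P_x, independent of income; and y* = (M − 8·P_y)/P_y.
At the given prices: x* = 8·5.8/7 = 6.6286, and y* = 5.4483.

x* = 6.6286, y* = 5.4483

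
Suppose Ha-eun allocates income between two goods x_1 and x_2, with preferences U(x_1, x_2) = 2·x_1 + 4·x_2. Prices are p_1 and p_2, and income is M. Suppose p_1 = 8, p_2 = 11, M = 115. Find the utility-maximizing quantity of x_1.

x_1* = 0

Linear utility — the consumer picks whichever good has higher MU/price: 2/8 = 0.25 vs 4/11 = 0.3636.
x_2 gives more utility per dollar, so spend all income on x_2: x_2* = M/p_2, x_1* = 0.
Numerically: x_1* = 0, x_2* = 10.4545.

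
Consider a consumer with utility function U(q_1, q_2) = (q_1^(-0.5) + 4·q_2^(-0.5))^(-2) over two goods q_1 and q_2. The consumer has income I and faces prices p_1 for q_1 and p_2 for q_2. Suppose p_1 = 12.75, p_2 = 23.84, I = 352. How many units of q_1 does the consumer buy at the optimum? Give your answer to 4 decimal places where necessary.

q_1* = 6.7265

MRS = MU_q_1/MU_q_2 = (1/4)·(q_2/q_1)^(1.5). Set equal to p_1/p_2.
Solve for the ratio: q_2/q_1 = [4·p_1/p_2]^(2/3).
Substitute q_2 = (q_2/q_1)·q_1 into the budget: q_1* = I/(p_1 + p_2·(q_2/q_1)).
Numerically q_2/q_1 = 1.660259, so q_1* = 352/(12.75 + 23.84·1.660259) = 6.7265.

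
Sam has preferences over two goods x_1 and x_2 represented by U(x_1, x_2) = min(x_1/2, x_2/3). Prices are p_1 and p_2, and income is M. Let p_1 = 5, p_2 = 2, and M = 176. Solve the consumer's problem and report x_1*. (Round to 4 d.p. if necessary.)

x_1* = 22

Leontief preferences: the optimum is at the kink where x_1/2 = x_2/3, i.e. x_2 = (3/2)·x_1.
Budget: p_1·x_1 + p_2·(3/2)·x_1 = M, so (2·p_1 + 3·p_2)·x_1 = 2·M.
Demand: x_1*(p_1,p_2,M) = 2·M/(2·p_1 + 3·p_2), x_2* = 3·M/(2·p_1 + 3·p_2).
Here 2·5 + 3·2 = 16, giving x_1* = 22.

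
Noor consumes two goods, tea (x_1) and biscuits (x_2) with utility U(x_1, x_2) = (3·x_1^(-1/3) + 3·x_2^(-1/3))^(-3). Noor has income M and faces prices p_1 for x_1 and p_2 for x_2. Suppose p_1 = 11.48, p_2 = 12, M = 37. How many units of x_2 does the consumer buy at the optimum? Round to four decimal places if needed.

x_2* = 1.5502

With the ratio pinned down, the budget gives x_1* = M/(p_1 + p_2·(x_2/x_1)) and x_2* = (x_2/x_1)·x_1*.
Numerically x_2/x_1 = 0.967321, so x_1* = 37/(11.48 + 12·0.967321) = 1.6026 and x_2* = 0.967321·1.6026 = 1.5502.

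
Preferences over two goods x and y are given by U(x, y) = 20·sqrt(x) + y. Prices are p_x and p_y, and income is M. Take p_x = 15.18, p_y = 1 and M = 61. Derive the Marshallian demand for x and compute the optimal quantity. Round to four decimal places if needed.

x* = 0.434

Set MRS = p_x/p_y: 10·x^(−1/2) = p_x/p_y.
Thus x* = (10·p_y/p_x)² — independent of M — with the rest of income spent on y.
Plugging in: x* = (10·1/15.18)² = 0.434.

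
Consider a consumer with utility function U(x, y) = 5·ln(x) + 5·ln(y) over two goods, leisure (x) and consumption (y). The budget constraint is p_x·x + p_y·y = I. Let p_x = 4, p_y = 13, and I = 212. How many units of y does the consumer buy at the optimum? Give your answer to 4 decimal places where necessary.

y* = 8.1538

Tangency: MRS = y/x = p_x/p_y.
Rearranging, p_y·y = p_x·x. Substituting into the budget gives p_x·x·(1 + 1) = I.
Demand: x*(p_x,p_y,I) = 0.5·I/p_x and y* = 0.5·I/p_y.
At p_x=4, p_y=13, I=212: y* = 0.5·212/13 = 8.1538.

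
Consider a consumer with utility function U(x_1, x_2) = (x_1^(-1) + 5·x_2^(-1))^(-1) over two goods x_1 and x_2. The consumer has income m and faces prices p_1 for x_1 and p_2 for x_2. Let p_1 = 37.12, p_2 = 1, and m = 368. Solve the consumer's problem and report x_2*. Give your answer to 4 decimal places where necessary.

MRS = MU_x_1/MU_x_2 = (1/5)·(x_2/x_1)^(2). Set equal to p_1/p_2.
Solve for the ratio: x_2/x_1 = [5·p_1/p_2]^(0.5).
Substitute x_2 = (x_2/x_1)·x_1 into the budget: x_1* = m/(p_1 + p_2·(x_2/x_1)).
Numerically x_2/x_1 = 13.623509, so x_1* = 368/(37.12 + 1·13.623509) = 7.2522 and x_2* = 13.623509·7.2522 = 98.7999.

x_2* = 98.7999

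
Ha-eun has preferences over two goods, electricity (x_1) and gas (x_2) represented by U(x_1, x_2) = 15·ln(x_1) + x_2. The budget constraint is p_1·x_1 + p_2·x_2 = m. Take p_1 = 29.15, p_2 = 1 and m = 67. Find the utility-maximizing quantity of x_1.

MU_x_1 = 15/x_1, MU_x_2 = 1. Tangency: 15/x_1 = p_1/p_2.
So x_1*(p_1,p_2) = 15·p_2/p_1, independent of income; and x_2* = (m − 15·p_2)/p_2.
At the given prices: x_1* = 15·1/29.15 = 0.5146.

x_1* = 0.5146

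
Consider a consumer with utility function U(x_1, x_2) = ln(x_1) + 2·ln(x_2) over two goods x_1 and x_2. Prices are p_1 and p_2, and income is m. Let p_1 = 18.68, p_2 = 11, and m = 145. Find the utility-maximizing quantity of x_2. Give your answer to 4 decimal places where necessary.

x_2* = 8.7879

Tangency: MRS = (1/2)·x_2/x_1 = p_1/p_2.
So p_2·x_2 = 2·p_1·x_1; combined with the budget, a share 1/3 of income goes to x_1.
Demand: x_1*(p_1,p_2,m) = 1/3·m/p_1 and x_2* = 2/3·m/p_2.
At p_1=18.68, p_2=11, m=145: x_2* = 2/3·145/11 = 8.7879.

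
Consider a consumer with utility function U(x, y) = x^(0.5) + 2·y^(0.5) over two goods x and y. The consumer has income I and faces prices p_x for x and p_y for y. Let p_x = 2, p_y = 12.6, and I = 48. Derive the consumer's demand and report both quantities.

Substitute y = (y/x)·x into the budget: x* = I/(p_x + p_y·(y/x)).
Numerically y/x = 0.100781, so x* = 48/(2 + 12.6·0.100781) = 14.6796 and y* = 0.100781·14.6796 = 1.4794.

x* = 14.6796, y* = 1.4794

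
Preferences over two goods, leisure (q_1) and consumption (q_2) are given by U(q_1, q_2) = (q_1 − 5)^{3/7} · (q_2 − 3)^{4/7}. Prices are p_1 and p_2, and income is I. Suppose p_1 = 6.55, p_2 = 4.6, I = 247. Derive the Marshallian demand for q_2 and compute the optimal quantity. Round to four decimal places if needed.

q_2* = 27.9006

Let q_1' = q_1−5, q_2' = q_2−3. MRS = (3/4)·q_2'/q_1' = p_1/p_2.
Substituting into the budget: q_1* = 5 + 3/7·(I − 5·p_1 − 3·p_2)/p_1, and q_2* = 3 + 4/7·(…)/p_2.
Discretionary income = 247 − 5·6.55 − 3·4.6 = 200.45; q_2* = 3 + 4/7·200.45/4.6 = 27.9006.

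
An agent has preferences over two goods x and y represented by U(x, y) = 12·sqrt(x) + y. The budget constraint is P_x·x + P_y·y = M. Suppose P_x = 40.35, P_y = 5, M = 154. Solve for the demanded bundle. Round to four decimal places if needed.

Utility is quasi-linear in y; the FOC for x is 6/√x = P_x/P_y.
Solve: √x = 6·P_y/P_x, so x*(P_x,P_y) = (6·P_y/P_x)², and y* = (M − P_x·x*)/P_y.
Plugging in: x* = (6·5/40.35)² = 0.5528, y* = 26.339.

x* = 0.5528, y* = 26.339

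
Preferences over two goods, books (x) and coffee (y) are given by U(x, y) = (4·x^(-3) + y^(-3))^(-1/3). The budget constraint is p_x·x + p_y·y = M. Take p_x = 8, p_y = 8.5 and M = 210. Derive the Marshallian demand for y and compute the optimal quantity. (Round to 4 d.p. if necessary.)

From the CES first-order condition, 4·(y/x)^(4) = p_x/p_y.
Solve for the ratio: y/x = [(1/4)·p_x/p_y]^(0.25).
With the ratio pinned down, the budget gives x* = M/(p_x + p_y·(y/x)) and y* = (y/x)·x*.
Numerically y/x = 0.696471, so x* = 210/(8 + 8.5·0.696471) = 15.0862 and y* = 0.696471·15.0862 = 10.5071.

y* = 10.5071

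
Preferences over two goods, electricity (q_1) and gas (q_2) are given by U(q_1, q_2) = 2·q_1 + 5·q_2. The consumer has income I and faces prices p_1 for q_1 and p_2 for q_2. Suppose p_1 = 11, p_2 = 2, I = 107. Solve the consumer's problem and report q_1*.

q_2 gives more utility per dollar, so spend all income on q_2: q_2* = I/p_2, q_1* = 0.
Numerically: q_1* = 0, q_2* = 53.5.

q_1* = 0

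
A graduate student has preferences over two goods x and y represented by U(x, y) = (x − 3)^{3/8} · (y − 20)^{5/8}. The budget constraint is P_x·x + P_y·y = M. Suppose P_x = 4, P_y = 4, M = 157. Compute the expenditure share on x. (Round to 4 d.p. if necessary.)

share on x = 0.2317

Substituting into the budget: x* = 3 + 0.375·(M − 3·P_x − 20·P_y)/P_x, and y* = 20 + 0.625·(…)/P_y.
Discretionary income = 157 − 3·4 − 20·4 = 65; x* = 3 + 0.375·65/4 = 9.0938; y* = 20 + 0.625·65/4 = 30.1562.
Expenditure on x: 4·9.0938 = 36.375; share = 0.2317.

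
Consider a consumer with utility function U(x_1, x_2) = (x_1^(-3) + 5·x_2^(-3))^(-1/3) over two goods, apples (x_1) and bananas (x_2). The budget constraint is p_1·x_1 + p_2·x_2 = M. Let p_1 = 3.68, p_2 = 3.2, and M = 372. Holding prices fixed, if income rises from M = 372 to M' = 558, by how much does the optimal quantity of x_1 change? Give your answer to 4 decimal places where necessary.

From the CES first-order condition, (1/5)·(x_2/x_1)^(4) = p_1/p_2.
Hence x_2/x_1 = (5·p_1/p_2)^(1/(4)), i.e. raised to the 0.25 power.
Substitute x_2 = (x_2/x_1)·x_1 into the budget: x_1* = M/(p_1 + p_2·(x_2/x_1)).
Numerically x_2/x_1 = 1.548521, so x_1* = 372/(3.68 + 3.2·1.548521) = 43.0792.
At M' = 558: x_1* = 64.6187. Change: 64.6187 − 43.0792 = 21.5396.

Δx_1* = 21.5396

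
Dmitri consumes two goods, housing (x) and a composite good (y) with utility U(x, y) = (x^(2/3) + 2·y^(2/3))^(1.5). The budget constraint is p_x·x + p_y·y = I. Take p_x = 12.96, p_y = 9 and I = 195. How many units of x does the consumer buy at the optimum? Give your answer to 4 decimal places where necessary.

MU_x ∝ x^(-1/3), MU_y ∝ 2·y^(-1/3), so MRS = (1/2)·(y/x)^(1/3) = p_x/p_y.
Hence y/x = (2·p_x/p_y)^(1/(1/3)), i.e. raised to the 3 power.
Substitute y = (y/x)·x into the budget: x* = I/(p_x + p_y·(y/x)).
Numerically y/x = 23.887872, so x* = 195/(12.96 + 9·23.887872) = 0.8554.

x* = 0.8554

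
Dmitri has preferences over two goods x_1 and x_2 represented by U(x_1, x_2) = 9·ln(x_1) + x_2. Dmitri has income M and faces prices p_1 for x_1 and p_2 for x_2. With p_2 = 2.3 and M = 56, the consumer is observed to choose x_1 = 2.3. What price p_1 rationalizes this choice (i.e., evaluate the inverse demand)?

MU_x_1 = 9/x_1, MU_x_2 = 1. Tangency: 9/x_1 = p_1/p_2.
So x_1*(p_1,p_2) = 9·p_2/p_1, independent of income; and x_2* = (M − 9·p_2)/p_2.
Set x_1* = 2.3 in the demand function and solve for p_1: p_1 = 9.

p_1 = 9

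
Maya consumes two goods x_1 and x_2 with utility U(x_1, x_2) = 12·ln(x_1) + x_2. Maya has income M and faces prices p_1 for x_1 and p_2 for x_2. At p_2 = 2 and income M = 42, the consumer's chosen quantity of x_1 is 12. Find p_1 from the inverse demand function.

p_1 = 2

MU_x_1 = 12/x_1, MU_x_2 = 1. Tangency: 12/x_1 = p_1/p_2.
So x_1*(p_1,p_2) = 12·p_2/p_1, independent of income; and x_2* = (M − 12·p_2)/p_2.
Set x_1* = 12 in the demand function and solve for p_1: p_1 = 2.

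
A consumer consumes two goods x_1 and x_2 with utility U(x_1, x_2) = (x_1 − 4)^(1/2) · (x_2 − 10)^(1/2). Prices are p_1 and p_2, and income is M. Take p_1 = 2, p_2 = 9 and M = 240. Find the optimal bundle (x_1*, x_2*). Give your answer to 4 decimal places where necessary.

x_1* = 39.5, x_2* = 17.8889

MRS = (x_2−10)/(x_1−4). Tangency with p_1/p_2 gives x_2−10 = (p_1/p_2)·(x_1−4).
Substituting into the budget: x_1* = 4 + 0.5·(M − 4·p_1 − 10·p_2)/p_1, and x_2* = 10 + 0.5·(…)/p_2.
Discretionary income = 240 − 4·2 − 10·9 = 142; x_1* = 4 + 0.5·142/2 = 39.5; x_2* = 10 + 0.5·142/9 = 17.8889.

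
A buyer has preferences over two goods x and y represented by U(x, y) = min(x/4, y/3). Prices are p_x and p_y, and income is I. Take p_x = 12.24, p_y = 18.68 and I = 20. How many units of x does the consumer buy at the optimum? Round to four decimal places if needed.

x* = 0.7619

With perfect complements, no substitution: consume in ratio x:y = 4:3.
Budget: p_x·x + p_y·(3/4)·x = I, so (4·p_x + 3·p_y)·x = 4·I.
Demand: x*(p_x,p_y,I) = 4·I/(4·p_x + 3·p_y), y* = 3·I/(4·p_x + 3·p_y).
Here 4·12.24 + 3·18.68 = 105, giving x* = 0.7619.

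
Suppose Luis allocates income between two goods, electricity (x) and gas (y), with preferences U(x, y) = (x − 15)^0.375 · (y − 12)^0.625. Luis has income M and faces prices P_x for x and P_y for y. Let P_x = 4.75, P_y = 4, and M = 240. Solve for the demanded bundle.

This is Cobb-Douglas in (x−15, y−12): tangency gives 0.375·P_y·(y−12) = 0.625·P_x·(x−15).
After buying the subsistence bundle (15, 12), a share 0.375 of the remaining income goes to x: x* = 15 + 0.375·(M − 15P_x − 12P_y)/P_x.
Discretionary income = 240 − 15·4.75 − 12·4 = 120.75; x* = 15 + 0.375·120.75/4.75 = 24.5329; y* = 12 + 0.625·120.75/4 = 30.8672.

x* = 24.5329, y* = 30.8672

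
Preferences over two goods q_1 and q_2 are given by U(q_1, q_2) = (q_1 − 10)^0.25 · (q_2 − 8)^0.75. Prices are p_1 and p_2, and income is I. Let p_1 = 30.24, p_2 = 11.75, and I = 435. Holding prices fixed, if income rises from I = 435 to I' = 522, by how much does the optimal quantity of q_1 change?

This is Cobb-Douglas in (q_1−10, q_2−8): tangency gives 0.25·p_2·(q_2−8) = 0.75·p_1·(q_1−10).
Substituting into the budget: q_1* = 10 + 0.25·(I − 10·p_1 − 8·p_2)/p_1, and q_2* = 8 + 0.75·(…)/p_2.
Discretionary income = 435 − 10·30.24 − 8·11.75 = 38.6; q_1* = 10 + 0.25·38.6/30.24 = 10.3191.
At I' = 522: q_1* = 11.0384. Change: 11.0384 − 10.3191 = 0.7192.

Δq_1* = 0.7192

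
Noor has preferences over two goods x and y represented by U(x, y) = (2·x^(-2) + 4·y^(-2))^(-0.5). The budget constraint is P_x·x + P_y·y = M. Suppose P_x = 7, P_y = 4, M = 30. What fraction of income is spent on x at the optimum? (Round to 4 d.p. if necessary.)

share on x = 0.5354

With the ratio pinned down, the budget gives x* = M/(P_x + P_y·(y/x)) and y* = (y/x)·x*.
Numerically y/x = 1.518294, so x* = 30/(7 + 4·1.518294) = 2.2948 and y* = 1.518294·2.2948 = 3.4841.
Expenditure on x: 7·2.2948 = 16.0634; share = 0.5354.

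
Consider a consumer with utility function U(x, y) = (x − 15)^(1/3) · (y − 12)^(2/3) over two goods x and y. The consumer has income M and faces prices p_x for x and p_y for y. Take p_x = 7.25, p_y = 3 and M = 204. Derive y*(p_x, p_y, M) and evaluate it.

y* = 25.1667

MRS = (1/2)·(y−12)/(x−15). Tangency with p_x/p_y gives y−12 = 2·(p_x/p_y)·(x−15).
Substituting into the budget: x* = 15 + 1/3·(M − 15·p_x − 12·p_y)/p_x, and y* = 12 + 2/3·(…)/p_y.
Discretionary income = 204 − 15·7.25 − 12·3 = 59.25; y* = 12 + 2/3·59.25/3 = 25.1667.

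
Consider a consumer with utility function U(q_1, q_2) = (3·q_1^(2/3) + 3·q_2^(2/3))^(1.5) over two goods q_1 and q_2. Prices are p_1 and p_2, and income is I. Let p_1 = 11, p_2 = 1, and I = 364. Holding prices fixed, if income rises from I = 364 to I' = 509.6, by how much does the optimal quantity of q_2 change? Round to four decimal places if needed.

With the ratio pinned down, the budget gives q_1* = I/(p_1 + p_2·(q_2/q_1)) and q_2* = (q_2/q_1)·q_1*.
Numerically q_2/q_1 = 1331, so q_1* = 364/(11 + 1·1331) = 0.2712 and q_2* = 1331·0.2712 = 361.0164.
At I' = 509.6: q_2* = 505.423. Change: 505.423 − 361.0164 = 144.4066.

Δq_2* = 144.4066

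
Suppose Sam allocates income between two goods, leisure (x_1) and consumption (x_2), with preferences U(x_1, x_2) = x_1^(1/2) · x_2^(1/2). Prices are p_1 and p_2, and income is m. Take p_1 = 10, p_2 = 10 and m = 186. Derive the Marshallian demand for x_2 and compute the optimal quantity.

x_2* = 9.3

MU_x_1/MU_x_2 = (0.5·x_2)/(0.5·x_1); tangency sets this equal to p_1/p_2.
Rearranging, p_2·x_2 = p_1·x_1. Substituting into the budget gives p_1·x_1·(1 + 1) = m.
Demand: x_1*(p_1,p_2,m) = 0.5·m/p_1 and x_2* = 0.5·m/p_2.
At p_1=10, p_2=10, m=186: x_2* = 0.5·186/10 = 9.3.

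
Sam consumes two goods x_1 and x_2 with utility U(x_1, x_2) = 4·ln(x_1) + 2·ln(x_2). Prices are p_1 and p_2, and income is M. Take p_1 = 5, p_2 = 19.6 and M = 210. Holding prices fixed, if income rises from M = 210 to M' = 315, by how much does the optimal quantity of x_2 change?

Δx_2* = 1.7857

Demand: x_1*(p_1,p_2,M) = 2/3·M/p_1 and x_2* = 1/3·M/p_2.
At p_1=5, p_2=19.6, M=210: x_2* = 1/3·210/19.6 = 3.5714.
At M' = 315: x_2* = 5.3571. Change: 5.3571 − 3.5714 = 1.7857.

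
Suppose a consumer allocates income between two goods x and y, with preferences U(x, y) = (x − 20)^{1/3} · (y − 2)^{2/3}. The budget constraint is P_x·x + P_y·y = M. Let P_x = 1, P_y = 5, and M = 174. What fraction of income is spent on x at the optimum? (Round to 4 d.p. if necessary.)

share on x = 0.3908

This is Cobb-Douglas in (x−20, y−2): tangency gives 1/3·P_y·(y−2) = 2/3·P_x·(x−20).
After buying the subsistence bundle (20, 2), a share 1/3 of the remaining income goes to x: x* = 20 + 1/3·(M − 20P_x − 2P_y)/P_x.
Discretionary income = 174 − 20·1 − 2·5 = 144; x* = 20 + 1/3·144/1 = 68; y* = 2 + 2/3·144/5 = 21.2.
Expenditure on x: 1·68 = 68; share = 0.3908.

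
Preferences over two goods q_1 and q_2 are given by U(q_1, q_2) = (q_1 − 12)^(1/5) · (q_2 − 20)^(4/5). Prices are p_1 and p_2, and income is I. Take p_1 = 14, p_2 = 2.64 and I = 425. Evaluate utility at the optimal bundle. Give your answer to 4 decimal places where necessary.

After buying the subsistence bundle (12, 20), a share 0.2 of the remaining income goes to q_1: q_1* = 12 + 0.2·(I − 12p_1 − 20p_2)/p_1.
Discretionary income = 425 − 12·14 − 20·2.64 = 204.2; q_1* = 12 + 0.2·204.2/14 = 14.9171; q_2* = 20 + 0.8·204.2/2.64 = 81.8788.
Utility at the optimum: U(14.9171, 81.8788) = 33.5912.

V = 33.5912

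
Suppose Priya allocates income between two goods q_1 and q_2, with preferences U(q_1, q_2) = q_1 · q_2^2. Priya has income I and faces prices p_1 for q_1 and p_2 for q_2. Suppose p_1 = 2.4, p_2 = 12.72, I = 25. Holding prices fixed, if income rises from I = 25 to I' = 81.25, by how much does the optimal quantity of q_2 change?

Δq_2* = 2.9481

MU_q_1/MU_q_2 = (q_2)/(2·q_1); tangency sets this equal to p_1/p_2.
So p_2·q_2 = 2·p_1·q_1; combined with the budget, a share 1/3 of income goes to q_1.
Demand: q_1*(p_1,p_2,I) = 1/3·I/p_1 and q_2* = 2/3·I/p_2.
At p_1=2.4, p_2=12.72, I=25: q_2* = 2/3·25/12.72 = 1.3103.
At I' = 81.25: q_2* = 4.2584. Change: 4.2584 − 1.3103 = 2.9481.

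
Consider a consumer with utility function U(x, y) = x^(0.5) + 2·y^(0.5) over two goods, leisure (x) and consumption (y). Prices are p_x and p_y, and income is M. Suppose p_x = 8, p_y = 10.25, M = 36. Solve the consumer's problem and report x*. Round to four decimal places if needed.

x* = 1.0917

Substitute y = (y/x)·x into the budget: x* = M/(p_x + p_y·(y/x)).
Numerically y/x = 2.436645, so x* = 36/(8 + 10.25·2.436645) = 1.0917.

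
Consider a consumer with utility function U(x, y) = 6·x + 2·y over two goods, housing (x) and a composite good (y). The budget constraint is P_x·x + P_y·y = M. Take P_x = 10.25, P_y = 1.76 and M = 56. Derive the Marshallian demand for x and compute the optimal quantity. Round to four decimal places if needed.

x* = 0

Perfect substitutes: compare marginal utility per dollar. 6/P_x vs 2/P_y → 0.5854 vs 1.1364.
y gives more utility per dollar, so spend all income on y: y* = M/P_y, x* = 0.
Numerically: x* = 0, y* = 31.8182.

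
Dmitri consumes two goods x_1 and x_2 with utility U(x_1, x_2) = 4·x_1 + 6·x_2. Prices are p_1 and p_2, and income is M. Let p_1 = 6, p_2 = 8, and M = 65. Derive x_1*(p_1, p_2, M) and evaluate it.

x_1* = 0

Linear utility — the consumer picks whichever good has higher MU/price: 4/6 = 0.6667 vs 6/8 = 0.75.
x_2 gives more utility per dollar, so spend all income on x_2: x_2* = M/p_2, x_1* = 0.
Numerically: x_1* = 0, x_2* = 8.125.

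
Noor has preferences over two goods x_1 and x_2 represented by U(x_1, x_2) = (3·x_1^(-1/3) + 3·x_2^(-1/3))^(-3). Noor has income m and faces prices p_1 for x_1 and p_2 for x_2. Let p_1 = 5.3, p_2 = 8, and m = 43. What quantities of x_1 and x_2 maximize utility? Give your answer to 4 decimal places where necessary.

From the CES first-order condition, (x_2/x_1)^(4/3) = p_1/p_2.
Hence x_2/x_1 = (p_1/p_2)^(1/(4/3)), i.e. raised to the 0.75 power.
With the ratio pinned down, the budget gives x_1* = m/(p_1 + p_2·(x_2/x_1)) and x_2* = (x_2/x_1)·x_1*.
Numerically x_2/x_1 = 0.734327, so x_1* = 43/(5.3 + 8·0.734327) = 3.848 and x_2* = 0.734327·3.848 = 2.8257.

x_1* = 3.848, x_2* = 2.8257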